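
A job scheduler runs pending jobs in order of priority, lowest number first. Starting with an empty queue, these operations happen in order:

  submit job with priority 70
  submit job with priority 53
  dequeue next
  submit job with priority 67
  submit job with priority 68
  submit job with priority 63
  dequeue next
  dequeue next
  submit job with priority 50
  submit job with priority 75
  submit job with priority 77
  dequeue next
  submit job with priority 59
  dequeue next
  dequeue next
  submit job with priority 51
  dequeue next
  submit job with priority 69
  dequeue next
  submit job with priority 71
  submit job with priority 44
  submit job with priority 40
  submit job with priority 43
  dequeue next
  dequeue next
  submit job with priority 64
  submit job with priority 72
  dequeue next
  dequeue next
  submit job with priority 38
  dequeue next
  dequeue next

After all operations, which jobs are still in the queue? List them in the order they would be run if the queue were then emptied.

insert 70 → {70}
insert 53 → {53, 70}
dequeue next → 53; now {70}
insert 67 → {67, 70}
insert 68 → {67, 68, 70}
insert 63 → {63, 67, 68, 70}
dequeue next → 63; now {67, 68, 70}
dequeue next → 67; now {68, 70}
insert 50 → {50, 68, 70}
insert 75 → {50, 68, 70, 75}
insert 77 → {50, 68, 70, 75, 77}
dequeue next → 50; now {68, 70, 75, 77}
insert 59 → {59, 68, 70, 75, 77}
dequeue next → 59; now {68, 70, 75, 77}
dequeue next → 68; now {70, 75, 77}
insert 51 → {51, 70, 75, 77}
dequeue next → 51; now {70, 75, 77}
insert 69 → {69, 70, 75, 77}
dequeue next → 69; now {70, 75, 77}
insert 71 → {70, 71, 75, 77}
insert 44 → {44, 70, 71, 75, 77}
insert 40 → {40, 44, 70, 71, 75, 77}
insert 43 → {40, 43, 44, 70, 71, 75, 77}
dequeue next → 40; now {43, 44, 70, 71, 75, 77}
dequeue next → 43; now {44, 70, 71, 75, 77}
insert 64 → {44, 64, 70, 71, 75, 77}
insert 72 → {44, 64, 70, 71, 72, 75, 77}
dequeue next → 44; now {64, 70, 71, 72, 75, 77}
dequeue next → 64; now {70, 71, 72, 75, 77}
insert 38 → {38, 70, 71, 72, 75, 77}
dequeue next → 38; now {70, 71, 72, 75, 77}
dequeue next → 70; now {71, 72, 75, 77}

71 → 72 → 75 → 77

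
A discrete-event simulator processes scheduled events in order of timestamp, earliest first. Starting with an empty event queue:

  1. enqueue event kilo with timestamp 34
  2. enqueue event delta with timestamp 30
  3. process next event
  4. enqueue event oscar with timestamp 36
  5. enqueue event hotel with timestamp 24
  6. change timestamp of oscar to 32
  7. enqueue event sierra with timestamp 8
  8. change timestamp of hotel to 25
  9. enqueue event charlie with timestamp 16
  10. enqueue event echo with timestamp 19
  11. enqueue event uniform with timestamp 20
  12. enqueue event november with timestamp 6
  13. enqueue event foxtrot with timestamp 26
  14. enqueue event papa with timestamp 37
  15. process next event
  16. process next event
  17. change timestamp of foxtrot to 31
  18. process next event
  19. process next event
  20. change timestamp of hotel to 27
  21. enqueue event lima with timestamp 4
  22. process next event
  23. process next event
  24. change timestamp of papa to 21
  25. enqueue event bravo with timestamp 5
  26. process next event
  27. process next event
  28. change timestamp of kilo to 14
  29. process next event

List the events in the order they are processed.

[delta, november, sierra, charlie, echo, lima, uniform, bravo, papa, kilo]

add kilo (timestamp 34) → {kilo:34}
add delta (timestamp 30) → {delta:30, kilo:34}
process next event → delta; now {kilo:34}
add oscar (timestamp 36) → {kilo:34, oscar:36}
add hotel (timestamp 24) → {hotel:24, kilo:34, oscar:36}
update oscar to timestamp 32 → {hotel:24, oscar:32, kilo:34}
add sierra (timestamp 8) → {sierra:8, hotel:24, oscar:32, kilo:34}
update hotel to timestamp 25 → {sierra:8, hotel:25, oscar:32, kilo:34}
add charlie (timestamp 16) → {sierra:8, charlie:16, hotel:25, oscar:32, kilo:34}
add echo (timestamp 19) → {sierra:8, charlie:16, echo:19, hotel:25, oscar:32, kilo:34}
add uniform (timestamp 20) → {sierra:8, charlie:16, echo:19, uniform:20, hotel:25, oscar:32, kilo:34}
add november (timestamp 6) → {november:6, sierra:8, charlie:16, echo:19, uniform:20, hotel:25, oscar:32, kilo:34}
add foxtrot (timestamp 26) → {november:6, sierra:8, charlie:16, echo:19, uniform:20, hotel:25, foxtrot:26, oscar:32, kilo:34}
add papa (timestamp 37) → {november:6, sierra:8, charlie:16, echo:19, uniform:20, hotel:25, foxtrot:26, oscar:32, kilo:34, papa:37}
process next event → november; now {sierra:8, charlie:16, echo:19, uniform:20, hotel:25, foxtrot:26, oscar:32, kilo:34, papa:37}
process next event → sierra; now {charlie:16, echo:19, uniform:20, hotel:25, foxtrot:26, oscar:32, kilo:34, papa:37}
update foxtrot to timestamp 31 → {charlie:16, echo:19, uniform:20, hotel:25, foxtrot:31, oscar:32, kilo:34, papa:37}
process next event → charlie; now {echo:19, uniform:20, hotel:25, foxtrot:31, oscar:32, kilo:34, papa:37}
process next event → echo; now {uniform:20, hotel:25, foxtrot:31, oscar:32, kilo:34, papa:37}
update hotel to timestamp 27 → {uniform:20, hotel:27, foxtrot:31, oscar:32, kilo:34, papa:37}
add lima (timestamp 4) → {lima:4, uniform:20, hotel:27, foxtrot:31, oscar:32, kilo:34, papa:37}
process next event → lima; now {uniform:20, hotel:27, foxtrot:31, oscar:32, kilo:34, papa:37}
process next event → uniform; now {hotel:27, foxtrot:31, oscar:32, kilo:34, papa:37}
update papa to timestamp 21 → {papa:21, hotel:27, foxtrot:31, oscar:32, kilo:34}
add bravo (timestamp 5) → {bravo:5, papa:21, hotel:27, foxtrot:31, oscar:32, kilo:34}
process next event → bravo; now {papa:21, hotel:27, foxtrot:31, oscar:32, kilo:34}
process next event → papa; now {hotel:27, foxtrot:31, oscar:32, kilo:34}
update kilo to timestamp 14 → {kilo:14, hotel:27, foxtrot:31, oscar:32}
process next event → kilo; now {hotel:27, foxtrot:31, oscar:32}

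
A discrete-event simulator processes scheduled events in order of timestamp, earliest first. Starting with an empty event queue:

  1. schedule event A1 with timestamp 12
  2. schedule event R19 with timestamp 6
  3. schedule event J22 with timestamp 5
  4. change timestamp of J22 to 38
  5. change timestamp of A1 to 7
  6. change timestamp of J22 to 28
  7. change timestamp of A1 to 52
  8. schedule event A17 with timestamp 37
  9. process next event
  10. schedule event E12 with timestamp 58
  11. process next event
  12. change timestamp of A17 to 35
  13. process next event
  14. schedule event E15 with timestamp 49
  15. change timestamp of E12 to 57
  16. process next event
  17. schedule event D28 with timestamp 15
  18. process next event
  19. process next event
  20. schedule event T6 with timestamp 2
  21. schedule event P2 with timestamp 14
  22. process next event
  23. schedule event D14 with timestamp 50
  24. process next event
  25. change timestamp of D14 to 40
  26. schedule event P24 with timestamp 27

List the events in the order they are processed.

add A1 (timestamp 12) → {A1:12}
add R19 (timestamp 6) → {R19:6, A1:12}
add J22 (timestamp 5) → {J22:5, R19:6, A1:12}
update J22 to timestamp 38 → {R19:6, A1:12, J22:38}
update A1 to timestamp 7 → {R19:6, A1:7, J22:38}
update J22 to timestamp 28 → {R19:6, A1:7, J22:28}
update A1 to timestamp 52 → {R19:6, J22:28, A1:52}
add A17 (timestamp 37) → {R19:6, J22:28, A17:37, A1:52}
process next event → R19; now {J22:28, A17:37, A1:52}
add E12 (timestamp 58) → {J22:28, A17:37, A1:52, E12:58}
process next event → J22; now {A17:37, A1:52, E12:58}
update A17 to timestamp 35 → {A17:35, A1:52, E12:58}
process next event → A17; now {A1:52, E12:58}
add E15 (timestamp 49) → {E15:49, A1:52, E12:58}
update E12 to timestamp 57 → {E15:49, A1:52, E12:57}
process next event → E15; now {A1:52, E12:57}
add D28 (timestamp 15) → {D28:15, A1:52, E12:57}
process next event → D28; now {A1:52, E12:57}
process next event → A1; now {E12:57}
add T6 (timestamp 2) → {T6:2, E12:57}
add P2 (timestamp 14) → {T6:2, P2:14, E12:57}
process next event → T6; now {P2:14, E12:57}
add D14 (timestamp 50) → {P2:14, D14:50, E12:57}
process next event → P2; now {D14:50, E12:57}
update D14 to timestamp 40 → {D14:40, E12:57}
add P24 (timestamp 27) → {P24:27, D14:40, E12:57}

R19, J22, A17, E15, D28, A1, T6, P2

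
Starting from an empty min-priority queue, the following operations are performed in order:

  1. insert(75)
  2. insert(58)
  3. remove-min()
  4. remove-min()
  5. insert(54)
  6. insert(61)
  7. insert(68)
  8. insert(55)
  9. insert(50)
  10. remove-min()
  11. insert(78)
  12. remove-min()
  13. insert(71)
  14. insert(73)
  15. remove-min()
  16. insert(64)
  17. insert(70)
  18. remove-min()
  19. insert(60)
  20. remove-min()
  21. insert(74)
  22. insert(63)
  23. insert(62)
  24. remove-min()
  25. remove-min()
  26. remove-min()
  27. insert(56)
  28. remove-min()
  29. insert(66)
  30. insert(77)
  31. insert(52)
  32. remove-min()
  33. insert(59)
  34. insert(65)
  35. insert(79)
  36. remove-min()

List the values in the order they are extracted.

insert 75 → {75}
insert 58 → {58, 75}
remove-min → 58; now {75}
remove-min → 75; now {}
insert 54 → {54}
insert 61 → {54, 61}
insert 68 → {54, 61, 68}
insert 55 → {54, 55, 61, 68}
insert 50 → {50, 54, 55, 61, 68}
remove-min → 50; now {54, 55, 61, 68}
insert 78 → {54, 55, 61, 68, 78}
remove-min → 54; now {55, 61, 68, 78}
insert 71 → {55, 61, 68, 71, 78}
insert 73 → {55, 61, 68, 71, 73, 78}
remove-min → 55; now {61, 68, 71, 73, 78}
insert 64 → {61, 64, 68, 71, 73, 78}
insert 70 → {61, 64, 68, 70, 71, 73, 78}
remove-min → 61; now {64, 68, 70, 71, 73, 78}
insert 60 → {60, 64, 68, 70, 71, 73, 78}
remove-min → 60; now {64, 68, 70, 71, 73, 78}
insert 74 → {64, 68, 70, 71, 73, 74, 78}
insert 63 → {63, 64, 68, 70, 71, 73, 74, 78}
insert 62 → {62, 63, 64, 68, 70, 71, 73, 74, 78}
remove-min → 62; now {63, 64, 68, 70, 71, 73, 74, 78}
remove-min → 63; now {64, 68, 70, 71, 73, 74, 78}
remove-min → 64; now {68, 70, 71, 73, 74, 78}
insert 56 → {56, 68, 70, 71, 73, 74, 78}
remove-min → 56; now {68, 70, 71, 73, 74, 78}
insert 66 → {66, 68, 70, 71, 73, 74, 78}
insert 77 → {66, 68, 70, 71, 73, 74, 77, 78}
insert 52 → {52, 66, 68, 70, 71, 73, 74, 77, 78}
remove-min → 52; now {66, 68, 70, 71, 73, 74, 77, 78}
insert 59 → {59, 66, 68, 70, 71, 73, 74, 77, 78}
insert 65 → {59, 65, 66, 68, 70, 71, 73, 74, 77, 78}
insert 79 → {59, 65, 66, 68, 70, 71, 73, 74, 77, 78, 79}
remove-min → 59; now {65, 66, 68, 70, 71, 73, 74, 77, 78, 79}

[58, 75, 50, 54, 55, 61, 60, 62, 63, 64, 56, 52, 59]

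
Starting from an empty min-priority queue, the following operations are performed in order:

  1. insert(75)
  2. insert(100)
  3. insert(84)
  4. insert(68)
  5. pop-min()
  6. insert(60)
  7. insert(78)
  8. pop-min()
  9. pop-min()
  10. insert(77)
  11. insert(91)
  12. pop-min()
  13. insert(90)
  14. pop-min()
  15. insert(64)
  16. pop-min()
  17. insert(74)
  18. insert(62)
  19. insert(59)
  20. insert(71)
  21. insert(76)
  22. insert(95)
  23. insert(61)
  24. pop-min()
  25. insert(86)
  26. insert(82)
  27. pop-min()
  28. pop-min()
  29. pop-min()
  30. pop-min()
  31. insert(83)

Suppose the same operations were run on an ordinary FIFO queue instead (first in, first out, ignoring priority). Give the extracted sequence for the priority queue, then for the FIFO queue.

priority queue: 68 → 60 → 75 → 77 → 78 → 64 → 59 → 61 → 62 → 71 → 74; FIFO queue: 75 → 100 → 84 → 68 → 60 → 78 → 77 → 91 → 90 → 64 → 74

insert 75 → {75}
insert 100 → {75, 100}
insert 84 → {75, 84, 100}
insert 68 → {68, 75, 84, 100}
pop-min → 68; now {75, 84, 100}
insert 60 → {60, 75, 84, 100}
insert 78 → {60, 75, 78, 84, 100}
pop-min → 60; now {75, 78, 84, 100}
pop-min → 75; now {78, 84, 100}
insert 77 → {77, 78, 84, 100}
insert 91 → {77, 78, 84, 91, 100}
pop-min → 77; now {78, 84, 91, 100}
insert 90 → {78, 84, 90, 91, 100}
pop-min → 78; now {84, 90, 91, 100}
insert 64 → {64, 84, 90, 91, 100}
pop-min → 64; now {84, 90, 91, 100}
insert 74 → {74, 84, 90, 91, 100}
insert 62 → {62, 74, 84, 90, 91, 100}
insert 59 → {59, 62, 74, 84, 90, 91, 100}
insert 71 → {59, 62, 71, 74, 84, 90, 91, 100}
insert 76 → {59, 62, 71, 74, 76, 84, 90, 91, 100}
insert 95 → {59, 62, 71, 74, 76, 84, 90, 91, 95, 100}
insert 61 → {59, 61, 62, 71, 74, 76, 84, 90, 91, 95, 100}
pop-min → 59; now {61, 62, 71, 74, 76, 84, 90, 91, 95, 100}
insert 86 → {61, 62, 71, 74, 76, 84, 86, 90, 91, 95, 100}
insert 82 → {61, 62, 71, 74, 76, 82, 84, 86, 90, 91, 95, 100}
pop-min → 61; now {62, 71, 74, 76, 82, 84, 86, 90, 91, 95, 100}
pop-min → 62; now {71, 74, 76, 82, 84, 86, 90, 91, 95, 100}
pop-min → 71; now {74, 76, 82, 84, 86, 90, 91, 95, 100}
pop-min → 74; now {76, 82, 84, 86, 90, 91, 95, 100}
insert 83 → {76, 82, 83, 84, 86, 90, 91, 95, 100}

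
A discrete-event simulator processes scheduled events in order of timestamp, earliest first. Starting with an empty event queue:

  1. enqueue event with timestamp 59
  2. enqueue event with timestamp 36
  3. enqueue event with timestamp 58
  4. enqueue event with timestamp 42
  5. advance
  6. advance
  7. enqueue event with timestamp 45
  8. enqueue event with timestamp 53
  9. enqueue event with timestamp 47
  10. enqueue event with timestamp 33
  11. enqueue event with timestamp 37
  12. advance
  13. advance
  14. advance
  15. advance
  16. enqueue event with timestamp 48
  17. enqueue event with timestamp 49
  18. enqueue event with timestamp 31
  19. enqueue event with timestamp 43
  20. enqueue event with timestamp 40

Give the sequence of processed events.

36, 42, 33, 37, 45, 47

insert 59 → {59}
insert 36 → {36, 59}
insert 58 → {36, 58, 59}
insert 42 → {36, 42, 58, 59}
advance → 36; now {42, 58, 59}
advance → 42; now {58, 59}
insert 45 → {45, 58, 59}
insert 53 → {45, 53, 58, 59}
insert 47 → {45, 47, 53, 58, 59}
insert 33 → {33, 45, 47, 53, 58, 59}
insert 37 → {33, 37, 45, 47, 53, 58, 59}
advance → 33; now {37, 45, 47, 53, 58, 59}
advance → 37; now {45, 47, 53, 58, 59}
advance → 45; now {47, 53, 58, 59}
advance → 47; now {53, 58, 59}
insert 48 → {48, 53, 58, 59}
insert 49 → {48, 49, 53, 58, 59}
insert 31 → {31, 48, 49, 53, 58, 59}
insert 43 → {31, 43, 48, 49, 53, 58, 59}
insert 40 → {31, 40, 43, 48, 49, 53, 58, 59}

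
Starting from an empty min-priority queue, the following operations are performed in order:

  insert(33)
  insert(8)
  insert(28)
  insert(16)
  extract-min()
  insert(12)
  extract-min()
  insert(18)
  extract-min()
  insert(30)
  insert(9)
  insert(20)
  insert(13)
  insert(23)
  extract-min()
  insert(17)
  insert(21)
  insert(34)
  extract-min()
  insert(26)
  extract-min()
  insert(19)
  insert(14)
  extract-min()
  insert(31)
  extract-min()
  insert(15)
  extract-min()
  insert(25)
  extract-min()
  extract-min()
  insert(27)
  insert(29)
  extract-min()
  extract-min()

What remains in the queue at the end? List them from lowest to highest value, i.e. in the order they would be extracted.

25 → 26 → 27 → 28 → 29 → 30 → 31 → 33 → 34

insert 33 → {33}
insert 8 → {8, 33}
insert 28 → {8, 28, 33}
insert 16 → {8, 16, 28, 33}
extract-min → 8; now {16, 28, 33}
insert 12 → {12, 16, 28, 33}
extract-min → 12; now {16, 28, 33}
insert 18 → {16, 18, 28, 33}
extract-min → 16; now {18, 28, 33}
insert 30 → {18, 28, 30, 33}
insert 9 → {9, 18, 28, 30, 33}
insert 20 → {9, 18, 20, 28, 30, 33}
insert 13 → {9, 13, 18, 20, 28, 30, 33}
insert 23 → {9, 13, 18, 20, 23, 28, 30, 33}
extract-min → 9; now {13, 18, 20, 23, 28, 30, 33}
insert 17 → {13, 17, 18, 20, 23, 28, 30, 33}
insert 21 → {13, 17, 18, 20, 21, 23, 28, 30, 33}
insert 34 → {13, 17, 18, 20, 21, 23, 28, 30, 33, 34}
extract-min → 13; now {17, 18, 20, 21, 23, 28, 30, 33, 34}
insert 26 → {17, 18, 20, 21, 23, 26, 28, 30, 33, 34}
extract-min → 17; now {18, 20, 21, 23, 26, 28, 30, 33, 34}
insert 19 → {18, 19, 20, 21, 23, 26, 28, 30, 33, 34}
insert 14 → {14, 18, 19, 20, 21, 23, 26, 28, 30, 33, 34}
extract-min → 14; now {18, 19, 20, 21, 23, 26, 28, 30, 33, 34}
insert 31 → {18, 19, 20, 21, 23, 26, 28, 30, 31, 33, 34}
extract-min → 18; now {19, 20, 21, 23, 26, 28, 30, 31, 33, 34}
insert 15 → {15, 19, 20, 21, 23, 26, 28, 30, 31, 33, 34}
extract-min → 15; now {19, 20, 21, 23, 26, 28, 30, 31, 33, 34}
insert 25 → {19, 20, 21, 23, 25, 26, 28, 30, 31, 33, 34}
extract-min → 19; now {20, 21, 23, 25, 26, 28, 30, 31, 33, 34}
extract-min → 20; now {21, 23, 25, 26, 28, 30, 31, 33, 34}
insert 27 → {21, 23, 25, 26, 27, 28, 30, 31, 33, 34}
insert 29 → {21, 23, 25, 26, 27, 28, 29, 30, 31, 33, 34}
extract-min → 21; now {23, 25, 26, 27, 28, 29, 30, 31, 33, 34}
extract-min → 23; now {25, 26, 27, 28, 29, 30, 31, 33, 34}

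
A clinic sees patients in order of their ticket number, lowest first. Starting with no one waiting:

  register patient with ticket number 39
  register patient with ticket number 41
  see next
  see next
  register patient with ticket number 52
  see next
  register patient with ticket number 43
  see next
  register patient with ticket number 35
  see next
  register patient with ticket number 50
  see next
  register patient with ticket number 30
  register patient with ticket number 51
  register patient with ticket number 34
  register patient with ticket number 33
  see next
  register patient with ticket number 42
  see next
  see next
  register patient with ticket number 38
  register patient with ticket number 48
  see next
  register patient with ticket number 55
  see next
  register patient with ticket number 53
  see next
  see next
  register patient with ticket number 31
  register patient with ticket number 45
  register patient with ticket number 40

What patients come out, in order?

39 → 41 → 52 → 43 → 35 → 50 → 30 → 33 → 34 → 38 → 42 → 48 → 51

insert 39 → {39}
insert 41 → {39, 41}
see next → 39; now {41}
see next → 41; now {}
insert 52 → {52}
see next → 52; now {}
insert 43 → {43}
see next → 43; now {}
insert 35 → {35}
see next → 35; now {}
insert 50 → {50}
see next → 50; now {}
insert 30 → {30}
insert 51 → {30, 51}
insert 34 → {30, 34, 51}
insert 33 → {30, 33, 34, 51}
see next → 30; now {33, 34, 51}
insert 42 → {33, 34, 42, 51}
see next → 33; now {34, 42, 51}
see next → 34; now {42, 51}
insert 38 → {38, 42, 51}
insert 48 → {38, 42, 48, 51}
see next → 38; now {42, 48, 51}
insert 55 → {42, 48, 51, 55}
see next → 42; now {48, 51, 55}
insert 53 → {48, 51, 53, 55}
see next → 48; now {51, 53, 55}
see next → 51; now {53, 55}
insert 31 → {31, 53, 55}
insert 45 → {31, 45, 53, 55}
insert 40 → {31, 40, 45, 53, 55}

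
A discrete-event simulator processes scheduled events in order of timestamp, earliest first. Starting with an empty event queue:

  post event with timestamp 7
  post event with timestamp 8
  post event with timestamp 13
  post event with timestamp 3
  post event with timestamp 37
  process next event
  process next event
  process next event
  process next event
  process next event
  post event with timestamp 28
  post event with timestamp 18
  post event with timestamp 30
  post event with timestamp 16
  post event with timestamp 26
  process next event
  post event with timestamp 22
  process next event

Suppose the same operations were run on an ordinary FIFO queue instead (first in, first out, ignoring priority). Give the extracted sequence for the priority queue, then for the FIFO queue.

insert 7 → {7}
insert 8 → {7, 8}
insert 13 → {7, 8, 13}
insert 3 → {3, 7, 8, 13}
insert 37 → {3, 7, 8, 13, 37}
process next event → 3; now {7, 8, 13, 37}
process next event → 7; now {8, 13, 37}
process next event → 8; now {13, 37}
process next event → 13; now {37}
process next event → 37; now {}
insert 28 → {28}
insert 18 → {18, 28}
insert 30 → {18, 28, 30}
insert 16 → {16, 18, 28, 30}
insert 26 → {16, 18, 26, 28, 30}
process next event → 16; now {18, 26, 28, 30}
insert 22 → {18, 22, 26, 28, 30}
process next event → 18; now {22, 26, 28, 30}

priority queue: [3, 7, 8, 13, 37, 16, 18]; FIFO queue: 7, 8, 13, 3, 37, 28, 18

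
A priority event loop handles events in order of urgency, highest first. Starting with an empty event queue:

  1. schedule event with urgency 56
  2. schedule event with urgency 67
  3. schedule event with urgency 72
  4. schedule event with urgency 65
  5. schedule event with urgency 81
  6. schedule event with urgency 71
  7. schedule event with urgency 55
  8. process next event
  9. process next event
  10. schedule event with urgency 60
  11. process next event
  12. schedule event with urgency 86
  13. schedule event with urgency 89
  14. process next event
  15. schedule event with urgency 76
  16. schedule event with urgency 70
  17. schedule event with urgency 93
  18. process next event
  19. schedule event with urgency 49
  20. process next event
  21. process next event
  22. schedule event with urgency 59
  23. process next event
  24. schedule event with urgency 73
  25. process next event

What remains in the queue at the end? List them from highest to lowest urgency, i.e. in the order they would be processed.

insert 56 → {56}
insert 67 → {67, 56}
insert 72 → {72, 67, 56}
insert 65 → {72, 67, 65, 56}
insert 81 → {81, 72, 67, 65, 56}
insert 71 → {81, 72, 71, 67, 65, 56}
insert 55 → {81, 72, 71, 67, 65, 56, 55}
process next event → 81; now {72, 71, 67, 65, 56, 55}
process next event → 72; now {71, 67, 65, 56, 55}
insert 60 → {71, 67, 65, 60, 56, 55}
process next event → 71; now {67, 65, 60, 56, 55}
insert 86 → {86, 67, 65, 60, 56, 55}
insert 89 → {89, 86, 67, 65, 60, 56, 55}
process next event → 89; now {86, 67, 65, 60, 56, 55}
insert 76 → {86, 76, 67, 65, 60, 56, 55}
insert 70 → {86, 76, 70, 67, 65, 60, 56, 55}
insert 93 → {93, 86, 76, 70, 67, 65, 60, 56, 55}
process next event → 93; now {86, 76, 70, 67, 65, 60, 56, 55}
insert 49 → {86, 76, 70, 67, 65, 60, 56, 55, 49}
process next event → 86; now {76, 70, 67, 65, 60, 56, 55, 49}
process next event → 76; now {70, 67, 65, 60, 56, 55, 49}
insert 59 → {70, 67, 65, 60, 59, 56, 55, 49}
process next event → 70; now {67, 65, 60, 59, 56, 55, 49}
insert 73 → {73, 67, 65, 60, 59, 56, 55, 49}
process next event → 73; now {67, 65, 60, 59, 56, 55, 49}

67, 65, 60, 59, 56, 55, 49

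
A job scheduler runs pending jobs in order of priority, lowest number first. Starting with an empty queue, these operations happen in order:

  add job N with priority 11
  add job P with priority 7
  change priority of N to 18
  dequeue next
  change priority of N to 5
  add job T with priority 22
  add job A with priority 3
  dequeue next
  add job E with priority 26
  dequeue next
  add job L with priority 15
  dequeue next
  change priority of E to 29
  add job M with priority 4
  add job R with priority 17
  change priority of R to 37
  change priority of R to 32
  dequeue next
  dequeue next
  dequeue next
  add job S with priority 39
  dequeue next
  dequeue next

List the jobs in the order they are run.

P → A → N → L → M → T → E → R → S

add N (priority 11) → {N:11}
add P (priority 7) → {P:7, N:11}
update N to priority 18 → {P:7, N:18}
dequeue next → P; now {N:18}
update N to priority 5 → {N:5}
add T (priority 22) → {N:5, T:22}
add A (priority 3) → {A:3, N:5, T:22}
dequeue next → A; now {N:5, T:22}
add E (priority 26) → {N:5, T:22, E:26}
dequeue next → N; now {T:22, E:26}
add L (priority 15) → {L:15, T:22, E:26}
dequeue next → L; now {T:22, E:26}
update E to priority 29 → {T:22, E:29}
add M (priority 4) → {M:4, T:22, E:29}
add R (priority 17) → {M:4, R:17, T:22, E:29}
update R to priority 37 → {M:4, T:22, E:29, R:37}
update R to priority 32 → {M:4, T:22, E:29, R:32}
dequeue next → M; now {T:22, E:29, R:32}
dequeue next → T; now {E:29, R:32}
dequeue next → E; now {R:32}
add S (priority 39) → {R:32, S:39}
dequeue next → R; now {S:39}
dequeue next → S; now {}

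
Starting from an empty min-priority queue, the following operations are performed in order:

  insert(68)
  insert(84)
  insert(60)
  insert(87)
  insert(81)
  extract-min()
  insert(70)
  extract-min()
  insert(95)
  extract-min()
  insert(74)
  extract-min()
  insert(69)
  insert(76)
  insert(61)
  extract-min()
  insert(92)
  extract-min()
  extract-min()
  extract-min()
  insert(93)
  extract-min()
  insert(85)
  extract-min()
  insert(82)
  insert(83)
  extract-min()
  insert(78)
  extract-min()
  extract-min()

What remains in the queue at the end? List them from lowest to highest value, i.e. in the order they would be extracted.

insert 68 → {68}
insert 84 → {68, 84}
insert 60 → {60, 68, 84}
insert 87 → {60, 68, 84, 87}
insert 81 → {60, 68, 81, 84, 87}
extract-min → 60; now {68, 81, 84, 87}
insert 70 → {68, 70, 81, 84, 87}
extract-min → 68; now {70, 81, 84, 87}
insert 95 → {70, 81, 84, 87, 95}
extract-min → 70; now {81, 84, 87, 95}
insert 74 → {74, 81, 84, 87, 95}
extract-min → 74; now {81, 84, 87, 95}
insert 69 → {69, 81, 84, 87, 95}
insert 76 → {69, 76, 81, 84, 87, 95}
insert 61 → {61, 69, 76, 81, 84, 87, 95}
extract-min → 61; now {69, 76, 81, 84, 87, 95}
insert 92 → {69, 76, 81, 84, 87, 92, 95}
extract-min → 69; now {76, 81, 84, 87, 92, 95}
extract-min → 76; now {81, 84, 87, 92, 95}
extract-min → 81; now {84, 87, 92, 95}
insert 93 → {84, 87, 92, 93, 95}
extract-min → 84; now {87, 92, 93, 95}
insert 85 → {85, 87, 92, 93, 95}
extract-min → 85; now {87, 92, 93, 95}
insert 82 → {82, 87, 92, 93, 95}
insert 83 → {82, 83, 87, 92, 93, 95}
extract-min → 82; now {83, 87, 92, 93, 95}
insert 78 → {78, 83, 87, 92, 93, 95}
extract-min → 78; now {83, 87, 92, 93, 95}
extract-min → 83; now {87, 92, 93, 95}

87, 92, 93, 95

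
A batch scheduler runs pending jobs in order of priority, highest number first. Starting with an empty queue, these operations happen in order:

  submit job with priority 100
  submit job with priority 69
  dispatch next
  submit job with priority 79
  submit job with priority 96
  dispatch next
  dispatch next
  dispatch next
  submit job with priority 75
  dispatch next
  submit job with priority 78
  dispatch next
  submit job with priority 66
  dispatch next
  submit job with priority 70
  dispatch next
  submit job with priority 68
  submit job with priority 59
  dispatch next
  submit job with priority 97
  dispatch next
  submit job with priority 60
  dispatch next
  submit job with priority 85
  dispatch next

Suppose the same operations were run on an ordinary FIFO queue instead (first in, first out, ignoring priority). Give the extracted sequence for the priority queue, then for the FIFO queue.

priority queue: [100, 96, 79, 69, 75, 78, 66, 70, 68, 97, 60, 85]; FIFO queue: [100, 69, 79, 96, 75, 78, 66, 70, 68, 59, 97, 60]

insert 100 → {100}
insert 69 → {100, 69}
dispatch next → 100; now {69}
insert 79 → {79, 69}
insert 96 → {96, 79, 69}
dispatch next → 96; now {79, 69}
dispatch next → 79; now {69}
dispatch next → 69; now {}
insert 75 → {75}
dispatch next → 75; now {}
insert 78 → {78}
dispatch next → 78; now {}
insert 66 → {66}
dispatch next → 66; now {}
insert 70 → {70}
dispatch next → 70; now {}
insert 68 → {68}
insert 59 → {68, 59}
dispatch next → 68; now {59}
insert 97 → {97, 59}
dispatch next → 97; now {59}
insert 60 → {60, 59}
dispatch next → 60; now {59}
insert 85 → {85, 59}
dispatch next → 85; now {59}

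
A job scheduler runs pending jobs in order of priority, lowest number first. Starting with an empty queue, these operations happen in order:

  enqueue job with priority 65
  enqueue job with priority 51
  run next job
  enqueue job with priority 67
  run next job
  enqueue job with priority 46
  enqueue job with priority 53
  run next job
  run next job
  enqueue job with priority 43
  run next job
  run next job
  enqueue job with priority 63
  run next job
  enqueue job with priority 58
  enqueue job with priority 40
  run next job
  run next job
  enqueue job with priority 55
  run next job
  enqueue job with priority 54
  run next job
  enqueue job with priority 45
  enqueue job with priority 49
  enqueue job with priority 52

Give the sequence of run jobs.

insert 65 → {65}
insert 51 → {51, 65}
run next job → 51; now {65}
insert 67 → {65, 67}
run next job → 65; now {67}
insert 46 → {46, 67}
insert 53 → {46, 53, 67}
run next job → 46; now {53, 67}
run next job → 53; now {67}
insert 43 → {43, 67}
run next job → 43; now {67}
run next job → 67; now {}
insert 63 → {63}
run next job → 63; now {}
insert 58 → {58}
insert 40 → {40, 58}
run next job → 40; now {58}
run next job → 58; now {}
insert 55 → {55}
run next job → 55; now {}
insert 54 → {54}
run next job → 54; now {}
insert 45 → {45}
insert 49 → {45, 49}
insert 52 → {45, 49, 52}

[51, 65, 46, 53, 43, 67, 63, 40, 58, 55, 54]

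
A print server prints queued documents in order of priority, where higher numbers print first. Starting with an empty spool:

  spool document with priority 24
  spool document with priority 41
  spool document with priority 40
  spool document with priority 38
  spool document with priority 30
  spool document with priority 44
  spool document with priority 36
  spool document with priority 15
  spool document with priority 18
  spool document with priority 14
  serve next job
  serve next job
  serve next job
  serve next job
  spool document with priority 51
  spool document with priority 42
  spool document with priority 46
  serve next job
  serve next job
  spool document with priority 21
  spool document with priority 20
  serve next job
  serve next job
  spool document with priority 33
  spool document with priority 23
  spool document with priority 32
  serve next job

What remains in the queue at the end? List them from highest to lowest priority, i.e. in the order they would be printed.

insert 24 → {24}
insert 41 → {41, 24}
insert 40 → {41, 40, 24}
insert 38 → {41, 40, 38, 24}
insert 30 → {41, 40, 38, 30, 24}
insert 44 → {44, 41, 40, 38, 30, 24}
insert 36 → {44, 41, 40, 38, 36, 30, 24}
insert 15 → {44, 41, 40, 38, 36, 30, 24, 15}
insert 18 → {44, 41, 40, 38, 36, 30, 24, 18, 15}
insert 14 → {44, 41, 40, 38, 36, 30, 24, 18, 15, 14}
serve next job → 44; now {41, 40, 38, 36, 30, 24, 18, 15, 14}
serve next job → 41; now {40, 38, 36, 30, 24, 18, 15, 14}
serve next job → 40; now {38, 36, 30, 24, 18, 15, 14}
serve next job → 38; now {36, 30, 24, 18, 15, 14}
insert 51 → {51, 36, 30, 24, 18, 15, 14}
insert 42 → {51, 42, 36, 30, 24, 18, 15, 14}
insert 46 → {51, 46, 42, 36, 30, 24, 18, 15, 14}
serve next job → 51; now {46, 42, 36, 30, 24, 18, 15, 14}
serve next job → 46; now {42, 36, 30, 24, 18, 15, 14}
insert 21 → {42, 36, 30, 24, 21, 18, 15, 14}
insert 20 → {42, 36, 30, 24, 21, 20, 18, 15, 14}
serve next job → 42; now {36, 30, 24, 21, 20, 18, 15, 14}
serve next job → 36; now {30, 24, 21, 20, 18, 15, 14}
insert 33 → {33, 30, 24, 21, 20, 18, 15, 14}
insert 23 → {33, 30, 24, 23, 21, 20, 18, 15, 14}
insert 32 → {33, 32, 30, 24, 23, 21, 20, 18, 15, 14}
serve next job → 33; now {32, 30, 24, 23, 21, 20, 18, 15, 14}

32 → 30 → 24 → 23 → 21 → 20 → 18 → 15 → 14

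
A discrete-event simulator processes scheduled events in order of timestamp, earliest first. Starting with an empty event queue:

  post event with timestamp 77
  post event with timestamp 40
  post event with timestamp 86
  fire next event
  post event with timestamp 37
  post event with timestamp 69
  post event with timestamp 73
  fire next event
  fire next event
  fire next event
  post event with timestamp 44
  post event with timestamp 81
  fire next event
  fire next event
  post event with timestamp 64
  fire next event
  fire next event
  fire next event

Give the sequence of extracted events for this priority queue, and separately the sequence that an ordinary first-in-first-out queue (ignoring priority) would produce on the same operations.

priority queue: 40 → 37 → 69 → 73 → 44 → 77 → 64 → 81 → 86; FIFO queue: 77, 40, 86, 37, 69, 73, 44, 81, 64

insert 77 → {77}
insert 40 → {40, 77}
insert 86 → {40, 77, 86}
fire next event → 40; now {77, 86}
insert 37 → {37, 77, 86}
insert 69 → {37, 69, 77, 86}
insert 73 → {37, 69, 73, 77, 86}
fire next event → 37; now {69, 73, 77, 86}
fire next event → 69; now {73, 77, 86}
fire next event → 73; now {77, 86}
insert 44 → {44, 77, 86}
insert 81 → {44, 77, 81, 86}
fire next event → 44; now {77, 81, 86}
fire next event → 77; now {81, 86}
insert 64 → {64, 81, 86}
fire next event → 64; now {81, 86}
fire next event → 81; now {86}
fire next event → 86; now {}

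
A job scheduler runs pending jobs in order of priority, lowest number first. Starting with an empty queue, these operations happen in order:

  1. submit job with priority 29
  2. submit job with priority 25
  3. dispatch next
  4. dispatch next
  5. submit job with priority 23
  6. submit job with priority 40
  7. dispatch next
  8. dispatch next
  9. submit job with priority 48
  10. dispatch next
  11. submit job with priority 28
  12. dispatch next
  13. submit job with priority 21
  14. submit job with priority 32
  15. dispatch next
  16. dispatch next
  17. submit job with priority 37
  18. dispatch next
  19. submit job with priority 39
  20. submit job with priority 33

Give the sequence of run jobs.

25 → 29 → 23 → 40 → 48 → 28 → 21 → 32 → 37

insert 29 → {29}
insert 25 → {25, 29}
dispatch next → 25; now {29}
dispatch next → 29; now {}
insert 23 → {23}
insert 40 → {23, 40}
dispatch next → 23; now {40}
dispatch next → 40; now {}
insert 48 → {48}
dispatch next → 48; now {}
insert 28 → {28}
dispatch next → 28; now {}
insert 21 → {21}
insert 32 → {21, 32}
dispatch next → 21; now {32}
dispatch next → 32; now {}
insert 37 → {37}
dispatch next → 37; now {}
insert 39 → {39}
insert 33 → {33, 39}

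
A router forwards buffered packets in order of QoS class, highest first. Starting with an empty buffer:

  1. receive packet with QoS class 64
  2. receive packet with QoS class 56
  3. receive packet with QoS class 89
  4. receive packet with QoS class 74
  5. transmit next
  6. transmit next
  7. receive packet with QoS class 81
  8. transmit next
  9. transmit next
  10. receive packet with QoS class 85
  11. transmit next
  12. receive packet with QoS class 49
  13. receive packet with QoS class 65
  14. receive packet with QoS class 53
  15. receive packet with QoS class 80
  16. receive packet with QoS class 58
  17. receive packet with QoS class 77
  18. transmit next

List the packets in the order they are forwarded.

insert 64 → {64}
insert 56 → {64, 56}
insert 89 → {89, 64, 56}
insert 74 → {89, 74, 64, 56}
transmit next → 89; now {74, 64, 56}
transmit next → 74; now {64, 56}
insert 81 → {81, 64, 56}
transmit next → 81; now {64, 56}
transmit next → 64; now {56}
insert 85 → {85, 56}
transmit next → 85; now {56}
insert 49 → {56, 49}
insert 65 → {65, 56, 49}
insert 53 → {65, 56, 53, 49}
insert 80 → {80, 65, 56, 53, 49}
insert 58 → {80, 65, 58, 56, 53, 49}
insert 77 → {80, 77, 65, 58, 56, 53, 49}
transmit next → 80; now {77, 65, 58, 56, 53, 49}

89 → 74 → 81 → 64 → 85 → 80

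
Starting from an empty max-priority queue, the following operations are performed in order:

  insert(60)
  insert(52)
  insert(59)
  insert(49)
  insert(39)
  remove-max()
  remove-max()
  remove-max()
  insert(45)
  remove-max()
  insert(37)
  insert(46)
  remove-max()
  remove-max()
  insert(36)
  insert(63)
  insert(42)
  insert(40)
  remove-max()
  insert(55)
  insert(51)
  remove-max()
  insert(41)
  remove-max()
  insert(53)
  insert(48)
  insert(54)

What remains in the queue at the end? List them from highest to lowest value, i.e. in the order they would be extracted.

insert 60 → {60}
insert 52 → {60, 52}
insert 59 → {60, 59, 52}
insert 49 → {60, 59, 52, 49}
insert 39 → {60, 59, 52, 49, 39}
remove-max → 60; now {59, 52, 49, 39}
remove-max → 59; now {52, 49, 39}
remove-max → 52; now {49, 39}
insert 45 → {49, 45, 39}
remove-max → 49; now {45, 39}
insert 37 → {45, 39, 37}
insert 46 → {46, 45, 39, 37}
remove-max → 46; now {45, 39, 37}
remove-max → 45; now {39, 37}
insert 36 → {39, 37, 36}
insert 63 → {63, 39, 37, 36}
insert 42 → {63, 42, 39, 37, 36}
insert 40 → {63, 42, 40, 39, 37, 36}
remove-max → 63; now {42, 40, 39, 37, 36}
insert 55 → {55, 42, 40, 39, 37, 36}
insert 51 → {55, 51, 42, 40, 39, 37, 36}
remove-max → 55; now {51, 42, 40, 39, 37, 36}
insert 41 → {51, 42, 41, 40, 39, 37, 36}
remove-max → 51; now {42, 41, 40, 39, 37, 36}
insert 53 → {53, 42, 41, 40, 39, 37, 36}
insert 48 → {53, 48, 42, 41, 40, 39, 37, 36}
insert 54 → {54, 53, 48, 42, 41, 40, 39, 37, 36}

54 → 53 → 48 → 42 → 41 → 40 → 39 → 37 → 36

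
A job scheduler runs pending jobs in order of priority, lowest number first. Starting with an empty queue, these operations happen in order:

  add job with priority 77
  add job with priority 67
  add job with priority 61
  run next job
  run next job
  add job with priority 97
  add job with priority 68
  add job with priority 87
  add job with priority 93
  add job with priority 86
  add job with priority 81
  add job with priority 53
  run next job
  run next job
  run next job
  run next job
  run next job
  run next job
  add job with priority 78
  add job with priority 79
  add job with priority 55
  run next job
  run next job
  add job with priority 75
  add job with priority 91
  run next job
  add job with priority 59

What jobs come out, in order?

insert 77 → {77}
insert 67 → {67, 77}
insert 61 → {61, 67, 77}
run next job → 61; now {67, 77}
run next job → 67; now {77}
insert 97 → {77, 97}
insert 68 → {68, 77, 97}
insert 87 → {68, 77, 87, 97}
insert 93 → {68, 77, 87, 93, 97}
insert 86 → {68, 77, 86, 87, 93, 97}
insert 81 → {68, 77, 81, 86, 87, 93, 97}
insert 53 → {53, 68, 77, 81, 86, 87, 93, 97}
run next job → 53; now {68, 77, 81, 86, 87, 93, 97}
run next job → 68; now {77, 81, 86, 87, 93, 97}
run next job → 77; now {81, 86, 87, 93, 97}
run next job → 81; now {86, 87, 93, 97}
run next job → 86; now {87, 93, 97}
run next job → 87; now {93, 97}
insert 78 → {78, 93, 97}
insert 79 → {78, 79, 93, 97}
insert 55 → {55, 78, 79, 93, 97}
run next job → 55; now {78, 79, 93, 97}
run next job → 78; now {79, 93, 97}
insert 75 → {75, 79, 93, 97}
insert 91 → {75, 79, 91, 93, 97}
run next job → 75; now {79, 91, 93, 97}
insert 59 → {59, 79, 91, 93, 97}

61, 67, 53, 68, 77, 81, 86, 87, 55, 78, 75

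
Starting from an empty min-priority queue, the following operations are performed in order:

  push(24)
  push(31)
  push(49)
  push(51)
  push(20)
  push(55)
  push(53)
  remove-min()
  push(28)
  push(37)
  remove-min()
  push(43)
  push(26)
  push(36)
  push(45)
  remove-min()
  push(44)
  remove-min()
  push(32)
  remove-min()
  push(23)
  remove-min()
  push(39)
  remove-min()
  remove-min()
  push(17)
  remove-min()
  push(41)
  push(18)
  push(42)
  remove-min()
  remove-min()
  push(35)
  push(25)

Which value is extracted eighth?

36

insert 24 → {24}
insert 31 → {24, 31}
insert 49 → {24, 31, 49}
insert 51 → {24, 31, 49, 51}
insert 20 → {20, 24, 31, 49, 51}
insert 55 → {20, 24, 31, 49, 51, 55}
insert 53 → {20, 24, 31, 49, 51, 53, 55}
remove-min → 20; now {24, 31, 49, 51, 53, 55}
insert 28 → {24, 28, 31, 49, 51, 53, 55}
insert 37 → {24, 28, 31, 37, 49, 51, 53, 55}
remove-min → 24; now {28, 31, 37, 49, 51, 53, 55}
insert 43 → {28, 31, 37, 43, 49, 51, 53, 55}
insert 26 → {26, 28, 31, 37, 43, 49, 51, 53, 55}
insert 36 → {26, 28, 31, 36, 37, 43, 49, 51, 53, 55}
insert 45 → {26, 28, 31, 36, 37, 43, 45, 49, 51, 53, 55}
remove-min → 26; now {28, 31, 36, 37, 43, 45, 49, 51, 53, 55}
insert 44 → {28, 31, 36, 37, 43, 44, 45, 49, 51, 53, 55}
remove-min → 28; now {31, 36, 37, 43, 44, 45, 49, 51, 53, 55}
insert 32 → {31, 32, 36, 37, 43, 44, 45, 49, 51, 53, 55}
remove-min → 31; now {32, 36, 37, 43, 44, 45, 49, 51, 53, 55}
insert 23 → {23, 32, 36, 37, 43, 44, 45, 49, 51, 53, 55}
remove-min → 23; now {32, 36, 37, 43, 44, 45, 49, 51, 53, 55}
insert 39 → {32, 36, 37, 39, 43, 44, 45, 49, 51, 53, 55}
remove-min → 32; now {36, 37, 39, 43, 44, 45, 49, 51, 53, 55}
remove-min → 36; now {37, 39, 43, 44, 45, 49, 51, 53, 55}
insert 17 → {17, 37, 39, 43, 44, 45, 49, 51, 53, 55}
remove-min → 17; now {37, 39, 43, 44, 45, 49, 51, 53, 55}
insert 41 → {37, 39, 41, 43, 44, 45, 49, 51, 53, 55}
insert 18 → {18, 37, 39, 41, 43, 44, 45, 49, 51, 53, 55}
insert 42 → {18, 37, 39, 41, 42, 43, 44, 45, 49, 51, 53, 55}
remove-min → 18; now {37, 39, 41, 42, 43, 44, 45, 49, 51, 53, 55}
remove-min → 37; now {39, 41, 42, 43, 44, 45, 49, 51, 53, 55}
insert 35 → {35, 39, 41, 42, 43, 44, 45, 49, 51, 53, 55}
insert 25 → {25, 35, 39, 41, 42, 43, 44, 45, 49, 51, 53, 55}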